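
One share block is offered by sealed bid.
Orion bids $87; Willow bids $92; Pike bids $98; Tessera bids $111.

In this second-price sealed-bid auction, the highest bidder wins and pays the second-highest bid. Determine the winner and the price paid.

Rule: the highest bidder wins and pays the second-highest bid.
Sorting bids: 111 (Tessera) > 98 (Pike) > 92 (Willow) > 87 (Orion)
Second-price: Tessera pays Pike's bid of $98.

Tessera pays $98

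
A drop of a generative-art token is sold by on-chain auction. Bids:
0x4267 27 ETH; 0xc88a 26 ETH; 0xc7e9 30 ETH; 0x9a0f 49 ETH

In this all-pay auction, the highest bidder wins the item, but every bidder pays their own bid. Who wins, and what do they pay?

0x9a0f pays 49 ETH

Bids ranked: 49 (0x9a0f) > 30 (0xc7e9) > 27 (0x4267) > 26 (0xc88a)
0x9a0f is highest and takes the item; every bidder forfeits their bid.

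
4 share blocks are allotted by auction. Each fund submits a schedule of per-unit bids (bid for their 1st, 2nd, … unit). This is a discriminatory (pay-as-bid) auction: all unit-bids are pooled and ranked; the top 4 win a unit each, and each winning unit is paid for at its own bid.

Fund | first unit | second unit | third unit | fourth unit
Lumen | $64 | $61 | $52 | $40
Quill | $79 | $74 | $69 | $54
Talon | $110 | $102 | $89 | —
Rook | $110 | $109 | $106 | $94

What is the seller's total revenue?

Total revenue: $435

Merging the schedules and taking the best 4: 110 (Talon-1), 110 (Rook-1), 109 (Rook-2), 106 (Rook-3)
Next rejected bid: $102 (not a price — pay-as-bid).
Each winning unit pays its own bid.
Revenue = 110 + 110 + 109 + 106 = $435.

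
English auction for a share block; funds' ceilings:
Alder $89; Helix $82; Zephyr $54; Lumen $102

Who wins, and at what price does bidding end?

Lumen wins at $89

Limits in order: 102 (Lumen) > 89 (Alder) > 82 (Helix) > 54 (Zephyr)
Alder is the last rival to drop out, at $89; Lumen remains and wins at that price.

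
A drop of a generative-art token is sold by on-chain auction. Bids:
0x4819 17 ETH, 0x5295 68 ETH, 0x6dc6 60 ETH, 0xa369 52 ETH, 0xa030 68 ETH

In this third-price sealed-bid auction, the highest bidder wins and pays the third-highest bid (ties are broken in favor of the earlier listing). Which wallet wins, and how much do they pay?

0x5295 pays 60 ETH

Sorting bids: 68 (0x5295) > 68 (0xa030) > 60 (0x6dc6) > 52 (0xa369) > 17 (0x4819)
Tie at 68 ETH → 0x5295 wins by tie-break.
0x5295 wins; payment is bid #3 in the ranking = 60 ETH.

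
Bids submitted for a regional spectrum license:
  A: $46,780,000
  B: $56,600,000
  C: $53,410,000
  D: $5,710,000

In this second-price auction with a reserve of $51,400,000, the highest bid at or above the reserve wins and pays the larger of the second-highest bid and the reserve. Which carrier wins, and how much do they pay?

Bids ranked: 56,600,000 (B) > 53,410,000 (C) > 46,780,000 (A) > 5,710,000 (D)
B has the top bid at or above the reserve ($56,600,000).
Second-highest bid $53,410,000 exceeds the reserve $51,400,000 → payment $53,410,000.

B pays $53,410,000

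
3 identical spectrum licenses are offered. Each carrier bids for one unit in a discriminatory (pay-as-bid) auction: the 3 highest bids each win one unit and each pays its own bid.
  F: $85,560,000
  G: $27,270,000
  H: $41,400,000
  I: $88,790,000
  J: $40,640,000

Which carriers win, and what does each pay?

I $88,790,000, F $85,560,000, H $41,400,000

Sorting: 88,790,000 (I), 85,560,000 (F), 41,400,000 (H), 40,640,000 (J), 27,270,000 (G)
Top 3: I, F, H.
Each winner pays its own bid: I $88,790,000, F $85,560,000, H $41,400,000.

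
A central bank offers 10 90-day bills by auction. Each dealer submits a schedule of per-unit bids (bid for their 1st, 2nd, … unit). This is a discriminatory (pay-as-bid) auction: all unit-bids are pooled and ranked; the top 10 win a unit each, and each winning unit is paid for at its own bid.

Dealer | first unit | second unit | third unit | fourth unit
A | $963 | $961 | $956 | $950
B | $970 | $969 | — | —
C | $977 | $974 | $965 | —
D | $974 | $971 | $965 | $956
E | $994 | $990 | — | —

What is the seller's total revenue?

All unit-bids, highest first — top 10: 994 (E-1), 990 (E-2), 977 (C-1), 974 (C-2), 974 (D-1), 971 (D-2), 970 (B-1), 969 (B-2), 965 (C-3), 965 (D-3)
Next rejected bid: $963 (not a price — pay-as-bid).
Each winning unit pays its own bid.
Revenue = 994 + 990 + 977 + 974 + 974 + 971 + 970 + 969 + 965 + 965 = $9,749.

Total revenue: $9,749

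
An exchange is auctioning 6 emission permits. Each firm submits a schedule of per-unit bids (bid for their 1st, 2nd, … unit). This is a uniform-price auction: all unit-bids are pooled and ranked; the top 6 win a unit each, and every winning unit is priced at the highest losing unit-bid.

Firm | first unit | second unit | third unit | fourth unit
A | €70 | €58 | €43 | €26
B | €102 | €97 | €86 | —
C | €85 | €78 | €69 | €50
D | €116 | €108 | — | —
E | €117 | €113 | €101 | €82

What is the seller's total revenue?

Total revenue: €582

All unit-bids, highest first — top 6: 117 (E-1), 116 (D-1), 113 (E-2), 108 (D-2), 102 (B-1), 101 (E-3)
The (k+1)-th unit-bid is €97.
Allocation: B 1, D 2, E 3. Every unit priced at €97.
Revenue = 6 × 97 = €582.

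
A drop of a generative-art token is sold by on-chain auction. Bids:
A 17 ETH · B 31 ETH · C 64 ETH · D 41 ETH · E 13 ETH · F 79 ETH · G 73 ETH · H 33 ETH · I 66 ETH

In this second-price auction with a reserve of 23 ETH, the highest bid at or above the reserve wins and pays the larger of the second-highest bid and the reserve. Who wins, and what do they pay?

F pays 73 ETH

Bids ranked: 79 (F) > 73 (G) > 66 (I) > 64 (C) > 41 (D) > 33 (H) > …
Highest eligible bid: F at 79 ETH.
Second-highest bid 73 ETH exceeds the reserve 23 ETH → payment 73 ETH.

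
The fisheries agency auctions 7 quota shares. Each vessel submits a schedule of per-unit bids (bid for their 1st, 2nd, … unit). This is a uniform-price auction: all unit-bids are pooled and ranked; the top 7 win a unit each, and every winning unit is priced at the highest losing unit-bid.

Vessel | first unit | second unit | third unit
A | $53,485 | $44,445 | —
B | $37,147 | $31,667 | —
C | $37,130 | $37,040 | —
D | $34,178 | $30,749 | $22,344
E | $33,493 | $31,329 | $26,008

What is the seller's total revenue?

All unit-bids, highest first — top 7: 53,485 (A-1), 44,445 (A-2), 37,147 (B-1), 37,130 (C-1), 37,040 (C-2), 34,178 (D-1), 33,493 (E-1)
The (k+1)-th unit-bid is $31,667.
Allocation: A 2, B 1, C 2, D 1, E 1. Every unit priced at $31,667.
Revenue = 7 × 31,667 = $221,669.

Total revenue: $221,669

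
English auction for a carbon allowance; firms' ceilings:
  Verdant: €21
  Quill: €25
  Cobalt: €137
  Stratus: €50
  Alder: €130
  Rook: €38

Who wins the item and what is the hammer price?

Ascending (English) auction: the price rises until one bidder remains; the winner pays the price at which the last rival dropped out.
Sorting limits: 137 (Cobalt) > 130 (Alder) > 50 (Stratus) > 38 (Rook) > 25 (Quill) > 21 (Verdant)
Bidding ends when Alder exits at €130; Cobalt takes it.

Cobalt wins at €130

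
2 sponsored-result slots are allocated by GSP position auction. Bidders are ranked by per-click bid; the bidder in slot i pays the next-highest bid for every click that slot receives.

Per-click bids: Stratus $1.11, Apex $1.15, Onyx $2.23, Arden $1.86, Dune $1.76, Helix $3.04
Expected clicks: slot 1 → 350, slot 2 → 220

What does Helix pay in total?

Helix pays $780.50

Ranked by bid: $3.04 (Helix) > $2.23 (Onyx) > $1.86 (Arden) > …
Helix holds slot 1 → pays next bid $2.23 × 350 clicks = $780.50.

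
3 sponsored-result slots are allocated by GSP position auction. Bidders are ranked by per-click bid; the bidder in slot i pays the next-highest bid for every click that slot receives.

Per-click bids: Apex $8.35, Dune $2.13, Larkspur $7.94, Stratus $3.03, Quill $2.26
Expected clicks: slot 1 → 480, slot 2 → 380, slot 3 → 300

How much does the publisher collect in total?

Ranked by bid: $8.35 (Apex) > $7.94 (Larkspur) > $3.03 (Stratus) > $2.26 (Quill) > …
Slot 1: Apex pays $7.94 × 480 = $3811.20
Slot 2: Larkspur pays $3.03 × 380 = $1151.40
Slot 3: Stratus pays $2.26 × 300 = $678.00
Total = $5640.60

Total revenue: $5640.60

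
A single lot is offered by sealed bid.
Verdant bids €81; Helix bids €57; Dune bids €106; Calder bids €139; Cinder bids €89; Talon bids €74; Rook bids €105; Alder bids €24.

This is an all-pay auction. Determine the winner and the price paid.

Calder pays €139

Sorting bids: 139 (Calder) > 106 (Dune) > 105 (Rook) > 89 (Cinder) > 81 (Verdant) > 74 (Talon) > …
Calder is highest and takes the item; every bidder forfeits their bid.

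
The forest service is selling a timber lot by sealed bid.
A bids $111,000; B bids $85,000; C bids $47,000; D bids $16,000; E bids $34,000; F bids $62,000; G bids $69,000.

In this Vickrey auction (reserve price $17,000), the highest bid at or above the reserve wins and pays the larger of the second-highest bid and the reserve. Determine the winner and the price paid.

A pays $85,000

Bids in order: 111,000 (A) > 85,000 (B) > 69,000 (G) > 62,000 (F) > 47,000 (C) > 34,000 (E) > …
A has the top bid at or above the reserve ($111,000).
Second-highest bid $85,000 exceeds the reserve $17,000 → payment $85,000.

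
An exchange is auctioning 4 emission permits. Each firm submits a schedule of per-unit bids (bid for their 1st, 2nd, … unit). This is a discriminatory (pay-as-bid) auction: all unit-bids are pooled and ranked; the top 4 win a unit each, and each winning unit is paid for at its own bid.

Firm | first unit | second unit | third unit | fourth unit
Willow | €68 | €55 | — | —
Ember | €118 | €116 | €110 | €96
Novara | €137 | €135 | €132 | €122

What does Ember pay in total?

Ember pays €0

Merging the schedules and taking the best 4: 137 (Novara-1), 135 (Novara-2), 132 (Novara-3), 122 (Novara-4)
Next rejected bid: €118 (not a price — pay-as-bid).
Ember wins no units.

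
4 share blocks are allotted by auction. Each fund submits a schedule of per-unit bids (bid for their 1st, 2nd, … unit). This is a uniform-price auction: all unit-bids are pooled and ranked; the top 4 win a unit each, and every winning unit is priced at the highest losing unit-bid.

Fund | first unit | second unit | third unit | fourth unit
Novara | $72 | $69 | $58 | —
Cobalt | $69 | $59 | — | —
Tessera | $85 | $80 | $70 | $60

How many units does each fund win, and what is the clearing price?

Novara 1, Tessera 3; clearing price $69

Merging the schedules and taking the best 4: 85 (Tessera-1), 80 (Tessera-2), 72 (Novara-1), 70 (Tessera-3)
The (k+1)-th unit-bid is $69.
Allocation: Novara 1, Tessera 3.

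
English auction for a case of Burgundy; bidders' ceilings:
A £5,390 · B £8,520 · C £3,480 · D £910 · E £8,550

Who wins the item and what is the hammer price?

E wins at £8,520

Ascending (English) auction: the price rises until one bidder remains; the winner pays the price at which the last rival dropped out.
Limits in order: 8,550 (E) > 8,520 (B) > 5,390 (A) > 3,480 (C) > 910 (D)
Once the price passes £8,520, only E is left; the hammer falls at B's limit of £8,520.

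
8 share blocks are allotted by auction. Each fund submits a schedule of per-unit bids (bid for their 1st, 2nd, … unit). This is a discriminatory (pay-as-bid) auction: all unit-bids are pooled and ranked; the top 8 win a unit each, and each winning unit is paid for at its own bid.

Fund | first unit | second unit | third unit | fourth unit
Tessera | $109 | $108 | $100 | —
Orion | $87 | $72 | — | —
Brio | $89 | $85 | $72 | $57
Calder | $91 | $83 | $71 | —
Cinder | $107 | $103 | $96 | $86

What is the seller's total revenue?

Merging the schedules and taking the best 8: 109 (Tessera-1), 108 (Tessera-2), 107 (Cinder-1), 103 (Cinder-2), 100 (Tessera-3), 96 (Cinder-3), 91 (Calder-1), 89 (Brio-1)
Next rejected bid: $87 (not a price — pay-as-bid).
Each winning unit pays its own bid.
Revenue = 109 + 108 + 107 + 103 + 100 + 96 + 91 + 89 = $803.

Total revenue: $803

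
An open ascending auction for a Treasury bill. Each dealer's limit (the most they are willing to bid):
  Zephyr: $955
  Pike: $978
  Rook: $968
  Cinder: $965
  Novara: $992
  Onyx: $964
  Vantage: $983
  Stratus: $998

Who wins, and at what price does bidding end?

Stratus wins at $992

Limits in order: 998 (Stratus) > 992 (Novara) > 983 (Vantage) > 978 (Pike) > 968 (Rook) > 965 (Cinder) > …
Bidding ends when Novara exits at $992; Stratus takes it.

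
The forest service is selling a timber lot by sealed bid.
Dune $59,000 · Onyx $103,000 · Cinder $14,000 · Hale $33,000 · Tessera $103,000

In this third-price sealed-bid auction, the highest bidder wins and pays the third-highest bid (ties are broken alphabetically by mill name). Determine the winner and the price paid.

Sorting bids: 103,000 (Onyx) > 103,000 (Tessera) > 59,000 (Dune) > 33,000 (Hale) > 14,000 (Cinder)
Tie at $103,000 → Onyx wins by tie-break.
Onyx wins; payment is bid #3 in the ranking = $59,000.

Onyx pays $59,000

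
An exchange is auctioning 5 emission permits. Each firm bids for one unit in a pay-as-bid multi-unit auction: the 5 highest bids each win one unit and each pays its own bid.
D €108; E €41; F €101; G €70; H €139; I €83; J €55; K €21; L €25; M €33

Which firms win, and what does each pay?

H €139, D €108, F €101, I €83, G €70

Sorting: 139 (H), 108 (D), 101 (F), 83 (I), 70 (G), 55 (J), 41 (E), …
The 5 highest are H, D, F, I, G.
Each winner pays its own bid: H €139, D €108, F €101, I €83, G €70.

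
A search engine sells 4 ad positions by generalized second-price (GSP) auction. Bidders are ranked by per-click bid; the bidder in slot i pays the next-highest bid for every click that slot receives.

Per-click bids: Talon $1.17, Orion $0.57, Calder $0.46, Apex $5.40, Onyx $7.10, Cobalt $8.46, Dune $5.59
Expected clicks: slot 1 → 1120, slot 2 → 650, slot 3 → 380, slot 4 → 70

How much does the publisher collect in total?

Ranked by bid: $8.46 (Cobalt) > $7.10 (Onyx) > $5.59 (Dune) > $5.40 (Apex) > $1.17 (Talon) > …
Slot 1: Cobalt pays $7.10 × 1120 = $7952.00
Slot 2: Onyx pays $5.59 × 650 = $3633.50
Slot 3: Dune pays $5.40 × 380 = $2052.00
Slot 4: Apex pays $1.17 × 70 = $81.90
Total = $13719.40

Total revenue: $13719.40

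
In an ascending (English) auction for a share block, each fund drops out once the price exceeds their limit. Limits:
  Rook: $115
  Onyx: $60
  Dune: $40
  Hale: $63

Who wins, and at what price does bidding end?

Rook wins at $63

Limits in order: 115 (Rook) > 63 (Hale) > 60 (Onyx) > 40 (Dune)
Once the price passes $63, only Rook is left; the hammer falls at Hale's limit of $63.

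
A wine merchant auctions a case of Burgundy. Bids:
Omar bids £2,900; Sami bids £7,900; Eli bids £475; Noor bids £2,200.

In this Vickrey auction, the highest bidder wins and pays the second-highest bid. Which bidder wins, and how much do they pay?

Sami pays £2,900

Bids in order: 7,900 (Sami) > 2,900 (Omar) > 2,200 (Noor) > 475 (Eli)
Sami is highest; pays the second-highest bid, £2,900.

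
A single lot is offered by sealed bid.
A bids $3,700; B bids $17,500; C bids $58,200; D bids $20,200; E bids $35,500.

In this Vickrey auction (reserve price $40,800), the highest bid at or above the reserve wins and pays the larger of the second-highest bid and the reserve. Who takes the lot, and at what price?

Vickrey auction (reserve price $40,800): the highest bid at or above the reserve wins and pays the larger of the second-highest bid and the reserve.
Bids in order: 58,200 (C) > 35,500 (E) > 20,200 (D) > 17,500 (B) > 3,700 (A)
C has the top bid at or above the reserve ($58,200).
Second-highest bid $35,500 is below the reserve $40,800, so the reserve binds → payment $40,800.

C pays $40,800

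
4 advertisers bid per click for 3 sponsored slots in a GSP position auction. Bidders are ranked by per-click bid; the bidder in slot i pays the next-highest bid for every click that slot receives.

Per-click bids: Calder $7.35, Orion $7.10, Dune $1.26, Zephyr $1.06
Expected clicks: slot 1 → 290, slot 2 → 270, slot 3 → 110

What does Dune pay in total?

Sorting advertisers: $7.35 (Calder) > $7.10 (Orion) > $1.26 (Dune) > $1.06 (Zephyr)
Dune holds slot 3 → pays next bid $1.06 × 110 clicks = $116.60.

Dune pays $116.60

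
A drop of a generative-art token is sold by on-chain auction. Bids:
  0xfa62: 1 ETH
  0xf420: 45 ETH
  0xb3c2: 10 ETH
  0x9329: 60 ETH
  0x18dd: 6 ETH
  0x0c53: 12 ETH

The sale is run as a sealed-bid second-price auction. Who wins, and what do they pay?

0x9329 pays 45 ETH

Bids in order: 60 (0x9329) > 45 (0xf420) > 12 (0x0c53) > 10 (0xb3c2) > 6 (0x18dd) > 1 (0xfa62)
0x9329 is highest; pays the second-highest bid, 45 ETH.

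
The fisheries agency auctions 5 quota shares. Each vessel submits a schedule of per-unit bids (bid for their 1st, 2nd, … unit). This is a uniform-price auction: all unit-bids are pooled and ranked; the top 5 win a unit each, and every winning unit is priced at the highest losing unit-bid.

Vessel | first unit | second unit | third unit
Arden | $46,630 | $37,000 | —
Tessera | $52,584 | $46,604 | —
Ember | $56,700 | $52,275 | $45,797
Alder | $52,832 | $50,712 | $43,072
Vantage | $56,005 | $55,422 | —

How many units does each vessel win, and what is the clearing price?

Merging the schedules and taking the best 5: 56,700 (Ember-1), 56,005 (Vantage-1), 55,422 (Vantage-2), 52,832 (Alder-1), 52,584 (Tessera-1)
First bid not allocated: $52,275.
Allocation: Alder 1, Ember 1, Tessera 1, Vantage 2.

Alder 1, Ember 1, Tessera 1, Vantage 2; clearing price $52,275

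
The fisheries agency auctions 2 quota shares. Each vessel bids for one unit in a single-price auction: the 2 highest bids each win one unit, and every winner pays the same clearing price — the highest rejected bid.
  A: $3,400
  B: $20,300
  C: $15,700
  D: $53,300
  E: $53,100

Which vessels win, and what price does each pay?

Ordering the bids: 53,300 (D), 53,100 (E), 20,300 (B), 15,700 (C), …
The 2 highest are D, E.
Clearing price = highest rejected bid = $20,300.

D, E; each pays $20,300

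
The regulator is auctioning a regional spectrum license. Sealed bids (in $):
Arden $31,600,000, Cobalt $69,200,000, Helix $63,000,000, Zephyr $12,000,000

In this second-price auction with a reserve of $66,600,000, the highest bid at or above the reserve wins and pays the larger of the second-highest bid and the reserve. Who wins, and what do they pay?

Cobalt pays $66,600,000

Bids in order: 69,200,000 (Cobalt) > 63,000,000 (Helix) > 31,600,000 (Arden) > 12,000,000 (Zephyr)
Cobalt has the top bid at or above the reserve ($69,200,000).
max(second-highest $63,000,000, reserve $66,600,000) = $66,600,000.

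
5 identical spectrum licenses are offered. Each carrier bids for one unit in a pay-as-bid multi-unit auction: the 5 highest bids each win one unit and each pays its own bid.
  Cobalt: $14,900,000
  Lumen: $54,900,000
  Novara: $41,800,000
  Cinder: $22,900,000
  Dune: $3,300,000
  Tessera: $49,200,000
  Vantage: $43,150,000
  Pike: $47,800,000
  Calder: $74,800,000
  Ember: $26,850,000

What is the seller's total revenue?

Total revenue: $269,850,000

Ordering the bids: 74,800,000 (Calder), 54,900,000 (Lumen), 49,200,000 (Tessera), 47,800,000 (Pike), 43,150,000 (Vantage), 41,800,000 (Novara), 26,850,000 (Ember), …
The 5 highest are Calder, Lumen, Tessera, Pike, Vantage.
Total revenue = 74,800,000 + 54,900,000 + 49,200,000 + 47,800,000 + 43,150,000 = $269,850,000.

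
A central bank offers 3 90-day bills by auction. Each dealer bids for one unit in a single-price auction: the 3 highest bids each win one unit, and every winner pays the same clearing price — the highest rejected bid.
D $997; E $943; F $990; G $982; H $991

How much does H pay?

Ordering the bids: 997 (D), 991 (H), 990 (F), 982 (G), 943 (E)
Top 3: D, H, F.
Clearing price = highest rejected bid = $982.
H wins → pays $982.

H pays $982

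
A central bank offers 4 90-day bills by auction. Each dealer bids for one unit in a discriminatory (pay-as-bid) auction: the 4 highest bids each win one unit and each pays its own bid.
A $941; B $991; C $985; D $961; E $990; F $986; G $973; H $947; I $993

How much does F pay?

Bids ranked high→low: 993 (I), 991 (B), 990 (E), 986 (F), 985 (C), 973 (G), …
The 4 highest are I, B, E, F.
F wins → own bid $986.

F pays $986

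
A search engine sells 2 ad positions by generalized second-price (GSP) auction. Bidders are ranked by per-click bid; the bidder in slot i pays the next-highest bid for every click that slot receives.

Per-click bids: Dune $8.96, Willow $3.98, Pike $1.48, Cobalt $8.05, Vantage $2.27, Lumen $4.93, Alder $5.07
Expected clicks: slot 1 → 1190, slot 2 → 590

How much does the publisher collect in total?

Total revenue: $12570.80

Sorting advertisers: $8.96 (Dune) > $8.05 (Cobalt) > $5.07 (Alder) > …
Slot 1: Dune pays $8.05 × 1190 = $9579.50
Slot 2: Cobalt pays $5.07 × 590 = $2991.30
Total = $12570.80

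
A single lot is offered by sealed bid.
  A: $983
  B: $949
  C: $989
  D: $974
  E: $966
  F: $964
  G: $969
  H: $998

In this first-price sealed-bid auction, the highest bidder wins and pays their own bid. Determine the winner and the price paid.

Bids ranked: 998 (H) > 989 (C) > 983 (A) > 974 (D) > 969 (G) > 966 (E) > …
H has the highest bid and pays exactly that: $998.

H pays $998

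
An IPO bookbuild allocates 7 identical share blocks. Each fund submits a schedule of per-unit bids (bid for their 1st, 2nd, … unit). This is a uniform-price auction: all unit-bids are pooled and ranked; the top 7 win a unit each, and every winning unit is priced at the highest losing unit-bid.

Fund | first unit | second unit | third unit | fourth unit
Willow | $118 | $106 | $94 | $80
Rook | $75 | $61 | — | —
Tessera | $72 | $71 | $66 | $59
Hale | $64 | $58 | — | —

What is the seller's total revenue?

Merging the schedules and taking the best 7: 118 (Willow-1), 106 (Willow-2), 94 (Willow-3), 80 (Willow-4), 75 (Rook-1), 72 (Tessera-1), 71 (Tessera-2)
Highest rejected unit-bid = $66.
Allocation: Rook 1, Tessera 2, Willow 4. Every unit priced at $66.
Revenue = 7 × 66 = $462.

Total revenue: $462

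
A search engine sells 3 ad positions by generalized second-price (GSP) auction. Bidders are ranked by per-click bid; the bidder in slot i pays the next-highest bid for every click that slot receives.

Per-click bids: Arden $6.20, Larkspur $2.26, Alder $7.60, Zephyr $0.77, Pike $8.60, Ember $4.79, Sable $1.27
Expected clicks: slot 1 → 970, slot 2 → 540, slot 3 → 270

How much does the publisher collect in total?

Sorting advertisers: $8.60 (Pike) > $7.60 (Alder) > $6.20 (Arden) > $4.79 (Ember) > …
Slot 1: Pike pays $7.60 × 970 = $7372.00
Slot 2: Alder pays $6.20 × 540 = $3348.00
Slot 3: Arden pays $4.79 × 270 = $1293.30
Total = $12013.30

Total revenue: $12013.30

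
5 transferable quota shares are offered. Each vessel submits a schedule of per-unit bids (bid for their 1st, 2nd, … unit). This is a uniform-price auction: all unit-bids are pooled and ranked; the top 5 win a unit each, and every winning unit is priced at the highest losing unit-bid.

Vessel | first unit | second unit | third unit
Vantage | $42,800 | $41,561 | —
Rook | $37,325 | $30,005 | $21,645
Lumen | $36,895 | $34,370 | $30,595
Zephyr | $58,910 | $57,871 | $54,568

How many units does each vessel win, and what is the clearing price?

Vantage 2, Zephyr 3; clearing price $37,325

All unit-bids, highest first — top 5: 58,910 (Zephyr-1), 57,871 (Zephyr-2), 54,568 (Zephyr-3), 42,800 (Vantage-1), 41,561 (Vantage-2)
The (k+1)-th unit-bid is $37,325.
Allocation: Vantage 2, Zephyr 3.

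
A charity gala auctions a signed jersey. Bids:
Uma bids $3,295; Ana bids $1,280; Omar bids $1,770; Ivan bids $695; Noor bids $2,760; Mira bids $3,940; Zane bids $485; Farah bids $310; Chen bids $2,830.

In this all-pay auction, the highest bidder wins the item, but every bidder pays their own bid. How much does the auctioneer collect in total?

Rule: the highest bidder wins the item, but every bidder pays their own bid.
Sorting bids: 3,940 (Mira) > 3,295 (Uma) > 2,830 (Chen) > 2,760 (Noor) > 1,770 (Omar) > 1,280 (Ana) > …
Every bidder forfeits their bid regardless of winning.
Revenue = 3,295 + 1,280 + 1,770 + 695 + 2,760 + 3,940 + 485 + 310 + 2,830 = $17,365.

Total revenue: $17,365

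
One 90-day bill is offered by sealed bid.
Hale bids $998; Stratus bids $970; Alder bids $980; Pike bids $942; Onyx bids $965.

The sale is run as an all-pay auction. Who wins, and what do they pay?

Hale pays $998

Bids in order: 998 (Hale) > 980 (Alder) > 970 (Stratus) > 965 (Onyx) > 942 (Pike)
Hale wins with the top bid; all bids are sunk regardless.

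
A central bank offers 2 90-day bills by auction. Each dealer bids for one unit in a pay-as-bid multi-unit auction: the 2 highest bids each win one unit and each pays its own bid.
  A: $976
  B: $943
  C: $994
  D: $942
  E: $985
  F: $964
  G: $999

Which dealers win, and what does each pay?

G $999, C $994

Sorting: 999 (G), 994 (C), 985 (E), 976 (A), …
Winners (2 units): G, C.
Each winner pays its own bid: G $999, C $994.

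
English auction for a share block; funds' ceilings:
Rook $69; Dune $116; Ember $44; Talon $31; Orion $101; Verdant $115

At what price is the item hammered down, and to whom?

Open ascending-bid auction: the price rises until one bidder remains; the winner pays the price at which the last rival dropped out.
Limits in order: 116 (Dune) > 115 (Verdant) > 101 (Orion) > 69 (Rook) > 44 (Ember) > 31 (Talon)
Verdant is the last rival to drop out, at $115; Dune remains and wins at that price.

Dune wins at $115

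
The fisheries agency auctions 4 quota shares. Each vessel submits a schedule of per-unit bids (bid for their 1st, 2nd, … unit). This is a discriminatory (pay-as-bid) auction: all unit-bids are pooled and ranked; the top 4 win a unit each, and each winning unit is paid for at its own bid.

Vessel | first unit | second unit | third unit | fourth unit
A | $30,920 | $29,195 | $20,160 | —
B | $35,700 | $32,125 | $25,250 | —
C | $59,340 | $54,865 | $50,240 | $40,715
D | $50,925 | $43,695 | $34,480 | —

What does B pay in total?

Merging the schedules and taking the best 4: 59,340 (C-1), 54,865 (C-2), 50,925 (D-1), 50,240 (C-3)
Next rejected bid: $43,695 (not a price — pay-as-bid).
B wins no units.

B pays $0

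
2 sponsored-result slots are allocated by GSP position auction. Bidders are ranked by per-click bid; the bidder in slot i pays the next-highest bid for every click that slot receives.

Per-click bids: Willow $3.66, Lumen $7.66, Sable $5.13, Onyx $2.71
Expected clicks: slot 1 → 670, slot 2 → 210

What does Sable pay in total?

Ranked by bid: $7.66 (Lumen) > $5.13 (Sable) > $3.66 (Willow) > …
Sable holds slot 2 → pays next bid $3.66 × 210 clicks = $768.60.

Sable pays $768.60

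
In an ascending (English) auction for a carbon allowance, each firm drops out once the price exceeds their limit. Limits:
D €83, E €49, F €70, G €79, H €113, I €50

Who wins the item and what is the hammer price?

Limits ranked: 113 (H) > 83 (D) > 79 (G) > 70 (F) > 50 (I) > 49 (E)
Once the price passes €83, only H is left; the hammer falls at D's limit of €83.

H wins at €83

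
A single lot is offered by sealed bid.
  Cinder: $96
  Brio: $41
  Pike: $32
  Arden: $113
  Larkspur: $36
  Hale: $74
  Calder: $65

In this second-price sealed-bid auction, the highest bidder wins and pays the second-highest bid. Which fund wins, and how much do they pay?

Arden pays $96

Bids in order: 113 (Arden) > 96 (Cinder) > 74 (Hale) > 65 (Calder) > 41 (Brio) > 36 (Larkspur) > …
Arden is highest; pays the second-highest bid, $96.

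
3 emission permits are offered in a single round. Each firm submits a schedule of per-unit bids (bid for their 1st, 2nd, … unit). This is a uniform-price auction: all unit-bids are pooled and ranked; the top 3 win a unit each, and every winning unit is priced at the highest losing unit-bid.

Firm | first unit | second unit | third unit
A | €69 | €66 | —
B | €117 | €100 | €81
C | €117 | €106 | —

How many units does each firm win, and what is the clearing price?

Pooled unit-bids ranked (top 3): 117 (B-1), 117 (C-1), 106 (C-2)
First bid not allocated: €100.
Allocation: B 1, C 2.

B 1, C 2; clearing price €100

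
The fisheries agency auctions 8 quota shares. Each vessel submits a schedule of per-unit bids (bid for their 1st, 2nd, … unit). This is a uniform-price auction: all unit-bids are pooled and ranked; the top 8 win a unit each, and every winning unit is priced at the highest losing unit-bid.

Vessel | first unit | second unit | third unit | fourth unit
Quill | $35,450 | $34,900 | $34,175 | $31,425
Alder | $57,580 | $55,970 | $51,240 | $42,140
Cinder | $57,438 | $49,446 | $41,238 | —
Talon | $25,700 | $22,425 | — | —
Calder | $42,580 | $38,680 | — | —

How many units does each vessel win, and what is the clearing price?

All unit-bids, highest first — top 8: 57,580 (Alder-1), 57,438 (Cinder-1), 55,970 (Alder-2), 51,240 (Alder-3), 49,446 (Cinder-2), 42,580 (Calder-1), 42,140 (Alder-4), 41,238 (Cinder-3)
The (k+1)-th unit-bid is $38,680.
Allocation: Alder 4, Calder 1, Cinder 3.

Alder 4, Calder 1, Cinder 3; clearing price $38,680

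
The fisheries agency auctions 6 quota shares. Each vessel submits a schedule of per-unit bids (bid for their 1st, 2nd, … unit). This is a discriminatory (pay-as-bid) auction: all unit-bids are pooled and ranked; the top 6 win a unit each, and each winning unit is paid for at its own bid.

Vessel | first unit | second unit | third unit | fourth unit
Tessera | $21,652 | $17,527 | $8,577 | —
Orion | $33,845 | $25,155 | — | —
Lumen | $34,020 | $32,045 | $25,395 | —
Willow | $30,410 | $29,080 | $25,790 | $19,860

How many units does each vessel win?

Pooled unit-bids ranked (top 6): 34,020 (Lumen-1), 33,845 (Orion-1), 32,045 (Lumen-2), 30,410 (Willow-1), 29,080 (Willow-2), 25,790 (Willow-3)
Next rejected bid: $25,395 (not a price — pay-as-bid).
Allocation: Lumen 2, Orion 1, Willow 3.

Lumen 2, Orion 1, Willow 3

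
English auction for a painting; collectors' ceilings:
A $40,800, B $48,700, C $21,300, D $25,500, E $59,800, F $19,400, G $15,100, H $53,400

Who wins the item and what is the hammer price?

Rule: the price rises until one bidder remains; the winner pays the price at which the last rival dropped out.
Limits ranked: 59,800 (E) > 53,400 (H) > 48,700 (B) > 40,800 (A) > 25,500 (D) > 21,300 (C) > …
H is the last rival to drop out, at $53,400; E remains and wins at that price.

E wins at $53,400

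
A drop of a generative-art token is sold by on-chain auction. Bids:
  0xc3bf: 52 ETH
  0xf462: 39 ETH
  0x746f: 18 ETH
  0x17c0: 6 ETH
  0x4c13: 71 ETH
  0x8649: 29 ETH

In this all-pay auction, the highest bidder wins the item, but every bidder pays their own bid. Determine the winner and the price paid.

0x4c13 pays 71 ETH

Rule: the highest bidder wins the item, but every bidder pays their own bid.
Bids ranked: 71 (0x4c13) > 52 (0xc3bf) > 39 (0xf462) > 29 (0x8649) > 18 (0x746f) > 6 (0x17c0)
0x4c13 wins with the top bid; all bids are sunk regardless.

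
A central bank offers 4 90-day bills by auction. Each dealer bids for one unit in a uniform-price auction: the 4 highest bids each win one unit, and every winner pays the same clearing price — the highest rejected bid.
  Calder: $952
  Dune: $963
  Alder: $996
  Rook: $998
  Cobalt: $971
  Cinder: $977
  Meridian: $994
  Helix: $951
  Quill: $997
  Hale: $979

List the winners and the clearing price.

Sorting: 998 (Rook), 997 (Quill), 996 (Alder), 994 (Meridian), 979 (Hale), 977 (Cinder), …
Top 4: Rook, Quill, Alder, Meridian.
First losing bid is Hale's $979, which sets the uniform price.

Rook, Quill, Alder, Meridian; each pays $979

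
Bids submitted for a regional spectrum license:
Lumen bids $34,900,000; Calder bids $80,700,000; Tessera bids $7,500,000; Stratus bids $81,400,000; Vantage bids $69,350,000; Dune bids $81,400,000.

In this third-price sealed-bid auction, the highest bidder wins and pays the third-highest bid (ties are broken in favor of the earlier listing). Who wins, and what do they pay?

Stratus pays $80,700,000

Bids in order: 81,400,000 (Stratus) > 81,400,000 (Dune) > 80,700,000 (Calder) > 69,350,000 (Vantage) > 34,900,000 (Lumen) > 7,500,000 (Tessera)
Tie at $81,400,000 → Stratus wins by tie-break.
Stratus wins; payment is bid #3 in the ranking = $80,700,000.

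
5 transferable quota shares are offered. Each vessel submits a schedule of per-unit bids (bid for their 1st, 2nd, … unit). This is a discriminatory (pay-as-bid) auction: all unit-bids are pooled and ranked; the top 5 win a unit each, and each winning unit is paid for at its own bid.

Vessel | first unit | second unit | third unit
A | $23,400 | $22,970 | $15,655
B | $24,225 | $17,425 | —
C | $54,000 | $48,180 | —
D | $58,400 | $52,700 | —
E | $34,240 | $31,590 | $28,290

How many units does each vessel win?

C 2, D 2, E 1

Pooled unit-bids ranked (top 5): 58,400 (D-1), 54,000 (C-1), 52,700 (D-2), 48,180 (C-2), 34,240 (E-1)
Next rejected bid: $31,590 (not a price — pay-as-bid).
Allocation: C 2, D 2, E 1.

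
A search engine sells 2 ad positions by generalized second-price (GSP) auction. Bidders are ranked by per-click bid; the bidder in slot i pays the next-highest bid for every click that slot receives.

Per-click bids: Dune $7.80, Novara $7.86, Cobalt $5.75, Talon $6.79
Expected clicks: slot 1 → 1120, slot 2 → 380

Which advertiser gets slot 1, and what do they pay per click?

Sorting advertisers: $7.86 (Novara) > $7.80 (Dune) > $6.79 (Talon) > …
Slot 1 goes to the first-ranked bidder, Novara, who pays the next bid down: $7.80/click.

Novara; $7.80 per click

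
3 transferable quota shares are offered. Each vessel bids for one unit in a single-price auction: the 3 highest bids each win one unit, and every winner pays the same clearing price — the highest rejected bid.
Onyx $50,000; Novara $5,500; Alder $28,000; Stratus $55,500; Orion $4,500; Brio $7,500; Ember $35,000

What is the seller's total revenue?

Total revenue: $84,000

Ordering the bids: 55,500 (Stratus), 50,000 (Onyx), 35,000 (Ember), 28,000 (Alder), 7,500 (Brio), …
The 3 highest are Stratus, Onyx, Ember.
First losing bid is Alder's $28,000, which sets the uniform price.
Total revenue = 3 × $28,000 = $84,000.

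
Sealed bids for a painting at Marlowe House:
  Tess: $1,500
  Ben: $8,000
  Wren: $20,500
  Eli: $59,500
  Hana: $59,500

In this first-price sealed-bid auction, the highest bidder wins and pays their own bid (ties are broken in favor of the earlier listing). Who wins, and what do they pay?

Sorting bids: 59,500 (Eli) > 59,500 (Hana) > 20,500 (Wren) > 8,000 (Ben) > 1,500 (Tess)
Eli and Hana tie at $59,500; tie-break gives it to Eli.
Eli has the highest bid and pays exactly that: $59,500.

Eli pays $59,500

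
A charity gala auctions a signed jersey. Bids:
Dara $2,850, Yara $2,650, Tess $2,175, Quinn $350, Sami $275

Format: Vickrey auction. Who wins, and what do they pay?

Dara pays $2,650

Rule: the highest bidder wins and pays the second-highest bid.
Bids in order: 2,850 (Dara) > 2,650 (Yara) > 2,175 (Tess) > 350 (Quinn) > 275 (Sami)
Second-price: Dara pays Yara's bid of $2,650.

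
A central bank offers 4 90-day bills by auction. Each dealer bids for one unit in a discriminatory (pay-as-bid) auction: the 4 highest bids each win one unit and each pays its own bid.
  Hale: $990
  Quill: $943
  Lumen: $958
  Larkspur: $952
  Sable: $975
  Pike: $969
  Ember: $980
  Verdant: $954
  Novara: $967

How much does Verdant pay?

Verdant pays $0

Sorting: 990 (Hale), 980 (Ember), 975 (Sable), 969 (Pike), 967 (Novara), 958 (Lumen), …
Winners (4 units): Hale, Ember, Sable, Pike.
Verdant does not win → $0.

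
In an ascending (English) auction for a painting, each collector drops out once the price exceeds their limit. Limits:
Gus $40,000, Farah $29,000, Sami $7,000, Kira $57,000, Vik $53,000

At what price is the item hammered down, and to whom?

Kira wins at $53,000

Open ascending-bid auction: the price rises until one bidder remains; the winner pays the price at which the last rival dropped out.
Limits ranked: 57,000 (Kira) > 53,000 (Vik) > 40,000 (Gus) > 29,000 (Farah) > 7,000 (Sami)
Bidding ends when Vik exits at $53,000; Kira takes it.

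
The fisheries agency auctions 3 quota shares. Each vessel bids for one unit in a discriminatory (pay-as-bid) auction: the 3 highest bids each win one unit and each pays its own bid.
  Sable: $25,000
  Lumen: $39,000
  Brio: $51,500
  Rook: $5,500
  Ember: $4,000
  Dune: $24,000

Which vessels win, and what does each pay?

Brio $51,500, Lumen $39,000, Sable $25,000

Sorting: 51,500 (Brio), 39,000 (Lumen), 25,000 (Sable), 24,000 (Dune), 5,500 (Rook), …
Winners (3 units): Brio, Lumen, Sable.
Each winner pays its own bid: Brio $51,500, Lumen $39,000, Sable $25,000.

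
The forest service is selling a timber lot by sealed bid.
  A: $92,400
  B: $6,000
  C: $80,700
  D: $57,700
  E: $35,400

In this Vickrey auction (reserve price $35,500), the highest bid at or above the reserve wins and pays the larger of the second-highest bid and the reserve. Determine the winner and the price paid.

A pays $80,700

Bids in order: 92,400 (A) > 80,700 (C) > 57,700 (D) > 35,400 (E) > 6,000 (B)
Highest eligible bid: A at $92,400.
Second-highest bid $80,700 exceeds the reserve $35,500 → payment $80,700.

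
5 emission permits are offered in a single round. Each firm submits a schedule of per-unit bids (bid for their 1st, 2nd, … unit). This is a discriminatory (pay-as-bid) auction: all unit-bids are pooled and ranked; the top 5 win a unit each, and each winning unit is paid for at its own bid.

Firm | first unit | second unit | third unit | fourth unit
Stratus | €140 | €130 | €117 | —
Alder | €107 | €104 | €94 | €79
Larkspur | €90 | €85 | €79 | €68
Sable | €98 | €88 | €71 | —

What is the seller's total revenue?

Total revenue: €598

Pooled unit-bids ranked (top 5): 140 (Stratus-1), 130 (Stratus-2), 117 (Stratus-3), 107 (Alder-1), 104 (Alder-2)
Next rejected bid: €98 (not a price — pay-as-bid).
Each winning unit pays its own bid.
Revenue = 140 + 130 + 117 + 107 + 104 = €598.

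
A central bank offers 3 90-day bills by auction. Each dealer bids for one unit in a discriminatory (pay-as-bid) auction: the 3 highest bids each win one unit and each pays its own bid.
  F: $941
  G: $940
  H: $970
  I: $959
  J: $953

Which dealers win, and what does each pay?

Bids ranked high→low: 970 (H), 959 (I), 953 (J), 941 (F), 940 (G)
The 3 highest are H, I, J.
Each winner pays its own bid: H $970, I $959, J $953.

H $970, I $959, J $953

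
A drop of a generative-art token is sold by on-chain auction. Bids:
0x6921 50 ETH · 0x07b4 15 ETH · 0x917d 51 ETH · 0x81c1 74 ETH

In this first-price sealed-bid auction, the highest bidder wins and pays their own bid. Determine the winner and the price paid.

First-price sealed-bid auction: the highest bidder wins and pays their own bid.
Bids ranked: 74 (0x81c1) > 51 (0x917d) > 50 (0x6921) > 15 (0x07b4)
First-price: 0x81c1 pays what they bid, 74 ETH.

0x81c1 pays 74 ETH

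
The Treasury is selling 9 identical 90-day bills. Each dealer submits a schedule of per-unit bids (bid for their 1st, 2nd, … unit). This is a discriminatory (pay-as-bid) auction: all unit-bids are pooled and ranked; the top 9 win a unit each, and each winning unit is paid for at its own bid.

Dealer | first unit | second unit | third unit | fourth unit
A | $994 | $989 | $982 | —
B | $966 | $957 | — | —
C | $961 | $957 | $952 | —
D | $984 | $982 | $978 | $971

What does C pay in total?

C pays $961

All unit-bids, highest first — top 9: 994 (A-1), 989 (A-2), 984 (D-1), 982 (A-3), 982 (D-2), 978 (D-3), 971 (D-4), 966 (B-1), 961 (C-1)
Next rejected bid: $957 (not a price — pay-as-bid).
C's winning unit-bids: 961 = $961.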